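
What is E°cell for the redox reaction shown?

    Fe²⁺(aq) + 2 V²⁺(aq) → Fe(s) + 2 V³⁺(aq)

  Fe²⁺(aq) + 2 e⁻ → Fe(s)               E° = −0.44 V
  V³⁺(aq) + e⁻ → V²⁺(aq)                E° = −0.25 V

−0.19 V

In the reaction as written, Fe²⁺(aq) is reduced (cathode) and V³⁺(aq) is produced by oxidation at the anode.
E°cell = E°(cathode) − E°(anode) = −0.44 − (−0.25) = −0.19 V.
The negative E°cell means the reaction is non-spontaneous in the direction written.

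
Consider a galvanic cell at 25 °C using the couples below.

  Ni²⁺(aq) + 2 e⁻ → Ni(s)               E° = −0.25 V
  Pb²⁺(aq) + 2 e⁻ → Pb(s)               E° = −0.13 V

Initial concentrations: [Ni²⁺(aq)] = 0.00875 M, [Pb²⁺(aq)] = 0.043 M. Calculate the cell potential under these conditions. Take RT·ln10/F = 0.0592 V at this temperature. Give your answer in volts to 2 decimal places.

Pb²⁺/Pb is reduced (cathode, E° = −0.13 V) and Ni²⁺/Ni is oxidized (anode).
E°cell = −0.13 − (−0.25) = +0.12 V, with n = 2 electrons transferred.
For the overall reaction Pb²⁺(aq) + Ni(s) → Pb(s) + Ni²⁺(aq), Q = [Ni²⁺(aq)] / [Pb²⁺(aq)] = 0.203, giving log Q = −0.691.
Applying E = E° − (RT ln10/nF)·log Q gives +0.12 − (0.0592/2)(−0.691) = +0.14 V.

+0.14 V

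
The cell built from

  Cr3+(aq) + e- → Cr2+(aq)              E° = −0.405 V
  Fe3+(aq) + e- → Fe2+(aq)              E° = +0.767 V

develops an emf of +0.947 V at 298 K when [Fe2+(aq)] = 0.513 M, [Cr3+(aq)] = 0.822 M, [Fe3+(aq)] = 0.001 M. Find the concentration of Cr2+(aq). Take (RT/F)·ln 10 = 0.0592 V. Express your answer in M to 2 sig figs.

The Fe³⁺/Fe²⁺ couple has the larger reduction potential, so it is the cathode: E°cell = +0.767 − (−0.405) = +1.172 V and n = 1.
From the Nernst equation, log Q = n(E° − E)/0.0592 = 1·(+1.172 − (+0.947))/0.0592 = 3.801.
The balanced reaction is Fe3+(aq) + Cr2+(aq) → Fe2+(aq) + Cr3+(aq), so Q = ([Fe2+(aq)]·[Cr3+(aq)]) / ([Fe3+(aq)]·[Cr2+(aq)]).
Solving for the unknown gives log [Cr2+(aq)] = −1.176, so [Cr2+(aq)] ≈ 0.067 M.

0.067 M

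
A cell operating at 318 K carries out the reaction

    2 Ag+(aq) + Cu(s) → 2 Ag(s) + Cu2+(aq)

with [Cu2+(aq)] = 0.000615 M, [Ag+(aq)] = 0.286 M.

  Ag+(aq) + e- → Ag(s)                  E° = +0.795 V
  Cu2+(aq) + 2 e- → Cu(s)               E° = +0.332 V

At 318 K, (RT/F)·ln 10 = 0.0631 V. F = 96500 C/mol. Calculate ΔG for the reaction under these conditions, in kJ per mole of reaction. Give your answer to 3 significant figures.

E°cell = +0.795 − (+0.332) = +0.463 V; the balanced reaction transfers n = 2 electrons.
The reaction quotient is [Cu2+(aq)] / [Ag+(aq)]^2 = 0.00752; by Nernst, E = +0.463 − (0.0631/2)(−2.124) = +0.5300 V.
Finally ΔG = −nFE = −(2)(96500 C/mol)(+0.5300 V) = −102 kJ/mol.

−102 kJ/mol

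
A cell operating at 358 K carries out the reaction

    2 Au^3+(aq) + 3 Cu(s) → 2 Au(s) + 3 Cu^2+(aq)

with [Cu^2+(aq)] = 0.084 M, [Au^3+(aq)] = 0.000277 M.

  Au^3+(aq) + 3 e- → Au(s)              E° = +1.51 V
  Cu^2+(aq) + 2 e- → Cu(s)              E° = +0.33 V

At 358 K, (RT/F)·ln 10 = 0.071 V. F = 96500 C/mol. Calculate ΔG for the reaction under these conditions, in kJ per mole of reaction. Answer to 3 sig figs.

−657 kJ/mol

The standard cell potential is +1.51 − (+0.33) = +1.18 V, with n = 6 electrons in the balanced equation.
Q = [Cu^2+(aq)]^3 / [Au^3+(aq)]^2 = 7.72×10^3, so log Q = 3.888 and E = +1.18 − (0.071/6)(3.888) = +1.1340 V.
Then ΔG = −nFE = −6 × 96500 × +1.1340 J/mol = −657 kJ/mol.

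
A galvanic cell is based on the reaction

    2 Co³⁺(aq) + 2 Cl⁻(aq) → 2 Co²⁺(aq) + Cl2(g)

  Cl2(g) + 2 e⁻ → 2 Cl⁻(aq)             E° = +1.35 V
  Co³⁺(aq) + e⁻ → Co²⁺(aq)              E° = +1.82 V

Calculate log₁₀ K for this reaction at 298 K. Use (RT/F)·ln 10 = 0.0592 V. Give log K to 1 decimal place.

The Co³⁺/Co²⁺ couple is reduced (cathode); E°cell = +1.82 − (+1.35) = +0.47 V with n = 2.
At equilibrium E = 0, so log K = nE°cell / 0.0592 = (2)(+0.47) / 0.0592 = 15.9.

log K = 15.9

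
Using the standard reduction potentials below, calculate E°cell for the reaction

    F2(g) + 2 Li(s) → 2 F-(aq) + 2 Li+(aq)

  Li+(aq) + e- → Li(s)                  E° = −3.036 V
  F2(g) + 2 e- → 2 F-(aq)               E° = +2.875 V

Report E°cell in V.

F2(g) gains electrons, so the F₂/F⁻ couple is the cathode; the Li⁺/Li couple is the anode.
E°cell = E°(cathode) − E°(anode) = +2.875 − (−3.036) = +5.911 V.

+5.911 V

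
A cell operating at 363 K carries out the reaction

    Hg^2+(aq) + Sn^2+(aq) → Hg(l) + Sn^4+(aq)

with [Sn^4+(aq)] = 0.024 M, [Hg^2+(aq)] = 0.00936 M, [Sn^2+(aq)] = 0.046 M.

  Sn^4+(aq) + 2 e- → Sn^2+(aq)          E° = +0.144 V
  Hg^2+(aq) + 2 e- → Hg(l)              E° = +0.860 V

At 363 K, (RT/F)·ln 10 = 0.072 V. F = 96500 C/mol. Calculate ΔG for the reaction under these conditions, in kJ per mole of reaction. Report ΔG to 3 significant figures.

−126 kJ/mol

The standard cell potential is +0.860 − (+0.144) = +0.716 V, with n = 2 electrons in the balanced equation.
Q = [Sn^4+(aq)] / ([Hg^2+(aq)]·[Sn^2+(aq)]) = 55.7, so log Q = 1.746 and E = +0.716 − (0.072/2)(1.746) = +0.6531 V.
Finally ΔG = −nFE = −(2)(96500 C/mol)(+0.6531 V) = −126 kJ/mol.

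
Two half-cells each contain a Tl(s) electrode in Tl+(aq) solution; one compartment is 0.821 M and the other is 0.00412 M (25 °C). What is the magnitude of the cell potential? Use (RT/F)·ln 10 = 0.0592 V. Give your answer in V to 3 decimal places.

For a concentration cell E°cell = 0, since both electrodes use the same couple.
The compartment with the higher Tl+(aq) concentration (0.821 M) acts as the cathode; ions are reduced there and produced at the dilute (0.00412 M) anode.
With n = 1, Ecell = −(0.0592/1)·log([dilute]/[conc]) = −(0.0592/1)·log(0.00412/0.821) = +0.136 V.

0.136 V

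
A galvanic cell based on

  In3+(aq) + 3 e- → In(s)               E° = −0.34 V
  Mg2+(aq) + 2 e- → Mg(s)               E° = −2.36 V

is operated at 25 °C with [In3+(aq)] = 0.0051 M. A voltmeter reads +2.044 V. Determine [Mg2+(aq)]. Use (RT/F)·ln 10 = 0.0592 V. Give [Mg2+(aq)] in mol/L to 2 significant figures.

The In³⁺/In couple has the larger reduction potential, so it is the cathode: E°cell = −0.34 − (−2.36) = +2.02 V and n = 6.
Rearranging E = E° − (0.0592/n)·log Q gives log Q = 6(+2.02 − (+2.044))/0.0592 = −2.432.
The balanced reaction is 2 In3+(aq) + 3 Mg(s) → 2 In(s) + 3 Mg2+(aq), so Q = [Mg2+(aq)]^3 / [In3+(aq)]^2.
Solving for the unknown gives log [Mg2+(aq)] = −2.339, so [Mg2+(aq)] ≈ 0.0046 M.

0.0046 M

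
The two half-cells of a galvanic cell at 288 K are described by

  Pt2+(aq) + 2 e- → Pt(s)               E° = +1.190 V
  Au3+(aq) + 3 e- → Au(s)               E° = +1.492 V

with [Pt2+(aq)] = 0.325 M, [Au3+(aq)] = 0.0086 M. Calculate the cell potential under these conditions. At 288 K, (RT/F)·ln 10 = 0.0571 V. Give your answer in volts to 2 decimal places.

+0.28 V

The Au³⁺/Au couple has the more positive E°, so it is the cathode; Pt²⁺/Pt is the anode.
E°cell = E°cat − E°an = +1.492 − (+1.190) = +0.302 V; n = 6.
For the overall reaction 2 Au3+(aq) + 3 Pt(s) → 2 Au(s) + 3 Pt2+(aq), Q = [Pt2+(aq)]^3 / [Au3+(aq)]^2 = 464, giving log Q = 2.667.
E = E° − (0.0571/n)·log Q = +0.302 − (0.0571/6)(2.667) = +0.28 V.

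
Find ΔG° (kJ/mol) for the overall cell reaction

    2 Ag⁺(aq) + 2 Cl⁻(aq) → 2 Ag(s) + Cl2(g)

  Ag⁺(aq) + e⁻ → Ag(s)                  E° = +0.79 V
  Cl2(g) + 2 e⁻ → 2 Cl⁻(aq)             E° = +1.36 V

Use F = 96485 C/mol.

+110 kJ/mol

In the reaction as written Ag⁺(aq) is reduced, so the Ag⁺/Ag couple is the cathode and Cl₂/Cl⁻ is the anode.
E°cell = +0.79 − (+1.36) = −0.57 V; balancing electrons gives n = 2.
ΔG° = −nFE°cell = −(2)(96485)(−0.57) J/mol = +110 kJ/mol.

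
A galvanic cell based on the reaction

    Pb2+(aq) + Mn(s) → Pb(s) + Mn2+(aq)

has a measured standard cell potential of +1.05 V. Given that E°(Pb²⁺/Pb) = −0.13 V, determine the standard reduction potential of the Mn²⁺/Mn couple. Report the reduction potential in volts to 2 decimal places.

In the reaction as written the Pb²⁺/Pb couple is reduced (cathode) and Mn²⁺/Mn is oxidized (anode), so E°cell = E°(Pb²⁺/Pb) − E°(Mn²⁺/Mn).
E°(Mn²⁺/Mn) = E°(cathode) − E°cell = −0.13 − (+1.05) = −1.18 V.

−1.18 V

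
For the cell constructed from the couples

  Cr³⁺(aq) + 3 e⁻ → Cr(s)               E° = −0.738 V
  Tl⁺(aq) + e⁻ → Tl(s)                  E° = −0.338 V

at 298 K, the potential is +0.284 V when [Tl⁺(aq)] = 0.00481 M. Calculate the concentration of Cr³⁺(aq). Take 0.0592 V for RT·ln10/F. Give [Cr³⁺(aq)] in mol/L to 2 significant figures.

0.084 M

With Tl⁺/Tl at the cathode and Cr³⁺/Cr at the anode, E°cell = −0.338 − (−0.738) = +0.400 V (n = 3).
Rearranging E = E° − (0.0592/n)·log Q gives log Q = 3(+0.400 − (+0.284))/0.0592 = 5.878.
For 3 Tl⁺(aq) + Cr(s) → 3 Tl(s) + Cr³⁺(aq), the reaction quotient is Q = [Cr³⁺(aq)] / [Tl⁺(aq)]^3.
Isolating [Cr³⁺(aq)] in Q = 10^{5.878} yields log [Cr³⁺(aq)] = −1.076, i.e. 0.084 M.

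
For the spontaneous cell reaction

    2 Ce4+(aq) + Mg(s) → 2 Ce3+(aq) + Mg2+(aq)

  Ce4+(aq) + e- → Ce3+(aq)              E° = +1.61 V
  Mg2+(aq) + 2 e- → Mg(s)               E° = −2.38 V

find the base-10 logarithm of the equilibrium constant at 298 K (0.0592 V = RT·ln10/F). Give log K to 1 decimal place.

The Ce⁴⁺/Ce³⁺ couple is reduced (cathode); E°cell = +1.61 − (−2.38) = +3.99 V with n = 2.
At equilibrium E = 0, so log K = nE°cell / 0.0592 = (2)(+3.99) / 0.0592 = 134.8.

log K = 134.8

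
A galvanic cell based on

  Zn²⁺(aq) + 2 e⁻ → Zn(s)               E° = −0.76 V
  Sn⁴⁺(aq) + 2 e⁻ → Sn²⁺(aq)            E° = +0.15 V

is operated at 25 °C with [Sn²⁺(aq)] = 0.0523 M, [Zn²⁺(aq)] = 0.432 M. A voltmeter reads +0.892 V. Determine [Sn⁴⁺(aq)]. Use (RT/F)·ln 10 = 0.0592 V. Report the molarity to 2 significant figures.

0.0056 M

Sn⁴⁺/Sn²⁺ is the cathode (higher E°); E°cell = +0.15 − (−0.76) = +0.91 V with n = 2.
From the Nernst equation, log Q = n(E° − E)/0.0592 = 2·(+0.91 − (+0.892))/0.0592 = 0.608.
The balanced reaction is Sn⁴⁺(aq) + Zn(s) → Sn²⁺(aq) + Zn²⁺(aq), so Q = ([Sn²⁺(aq)]·[Zn²⁺(aq)]) / [Sn⁴⁺(aq)].
Isolating [Sn⁴⁺(aq)] in Q = 10^{0.608} yields log [Sn⁴⁺(aq)] = −2.254, i.e. 0.0056 M.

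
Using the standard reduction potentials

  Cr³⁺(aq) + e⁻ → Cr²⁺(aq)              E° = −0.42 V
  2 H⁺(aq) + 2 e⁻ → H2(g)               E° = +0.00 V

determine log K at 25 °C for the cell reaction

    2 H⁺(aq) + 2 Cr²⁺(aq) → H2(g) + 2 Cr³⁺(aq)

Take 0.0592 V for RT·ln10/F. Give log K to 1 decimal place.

The 2H⁺/H₂ couple is reduced (cathode); E°cell = +0.00 − (−0.42) = +0.42 V with n = 2.
At equilibrium E = 0, so log K = nE°cell / 0.0592 = (2)(+0.42) / 0.0592 = 14.2.

log K = 14.2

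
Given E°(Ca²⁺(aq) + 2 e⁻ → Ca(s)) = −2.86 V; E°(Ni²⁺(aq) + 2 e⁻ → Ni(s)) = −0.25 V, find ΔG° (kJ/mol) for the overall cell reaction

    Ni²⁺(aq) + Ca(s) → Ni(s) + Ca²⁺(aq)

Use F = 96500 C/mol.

−504 kJ/mol

In the reaction as written Ni²⁺(aq) is reduced, so the Ni²⁺/Ni couple is the cathode and Ca²⁺/Ca is the anode.
E°cell = −0.25 − (−2.86) = +2.61 V; balancing electrons gives n = 2.
ΔG° = −nFE°cell = −(2)(96500)(+2.61) J/mol = −504 kJ/mol.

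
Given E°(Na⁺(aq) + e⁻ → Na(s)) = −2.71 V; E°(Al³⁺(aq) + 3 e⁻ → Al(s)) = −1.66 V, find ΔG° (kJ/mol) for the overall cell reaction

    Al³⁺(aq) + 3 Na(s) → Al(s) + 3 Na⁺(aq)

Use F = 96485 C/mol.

−304 kJ/mol

In the reaction as written Al³⁺(aq) is reduced, so the Al³⁺/Al couple is the cathode and Na⁺/Na is the anode.
E°cell = −1.66 − (−2.71) = +1.05 V; balancing electrons gives n = 3.
ΔG° = −nFE°cell = −(3)(96485)(+1.05) J/mol = −304 kJ/mol.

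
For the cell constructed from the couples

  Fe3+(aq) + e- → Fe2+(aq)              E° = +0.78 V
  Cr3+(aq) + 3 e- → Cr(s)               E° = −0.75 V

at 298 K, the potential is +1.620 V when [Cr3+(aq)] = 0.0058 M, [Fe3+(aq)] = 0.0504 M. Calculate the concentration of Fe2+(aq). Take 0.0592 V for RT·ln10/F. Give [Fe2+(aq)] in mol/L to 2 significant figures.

0.0085 M

The Fe³⁺/Fe²⁺ couple has the larger reduction potential, so it is the cathode: E°cell = +0.78 − (−0.75) = +1.53 V and n = 3.
Rearranging E = E° − (0.0592/n)·log Q gives log Q = 3(+1.53 − (+1.620))/0.0592 = −4.561.
Balancing electrons gives 3 Fe3+(aq) + Cr(s) → 3 Fe2+(aq) + Cr3+(aq); thus Q = ([Fe2+(aq)]^3·[Cr3+(aq)]) / [Fe3+(aq)]^3.
Substituting the known concentrations and solving, log [Fe2+(aq)] = −2.072 and [Fe2+(aq)] = 0.0085 M.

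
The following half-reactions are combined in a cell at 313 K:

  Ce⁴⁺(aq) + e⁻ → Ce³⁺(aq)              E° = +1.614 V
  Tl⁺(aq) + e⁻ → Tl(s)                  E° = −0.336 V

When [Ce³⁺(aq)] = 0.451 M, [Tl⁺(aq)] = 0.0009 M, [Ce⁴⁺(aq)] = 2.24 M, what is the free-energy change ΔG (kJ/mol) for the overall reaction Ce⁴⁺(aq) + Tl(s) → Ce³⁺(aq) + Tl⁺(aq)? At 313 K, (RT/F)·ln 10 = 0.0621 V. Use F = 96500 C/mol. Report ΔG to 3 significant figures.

E°cell = +1.614 − (−0.336) = +1.950 V; the balanced reaction transfers n = 1 electron.
Here Q = ([Ce³⁺(aq)]·[Tl⁺(aq)]) / [Ce⁴⁺(aq)] = 0.000181 (log Q = −3.742), giving E = +1.950 − (0.0621/1)·(−3.742) = +2.1824 V.
Finally ΔG = −nFE = −(1)(96500 C/mol)(+2.1824 V) = −211 kJ/mol.

−211 kJ/mol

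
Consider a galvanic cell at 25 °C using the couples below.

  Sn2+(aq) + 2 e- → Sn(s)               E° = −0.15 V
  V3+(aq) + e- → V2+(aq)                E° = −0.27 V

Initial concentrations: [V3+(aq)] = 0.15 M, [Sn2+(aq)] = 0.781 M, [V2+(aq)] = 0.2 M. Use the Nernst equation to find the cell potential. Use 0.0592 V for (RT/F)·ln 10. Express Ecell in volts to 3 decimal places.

+0.124 V

The Sn²⁺/Sn couple has the more positive E°, so it is the cathode; V³⁺/V²⁺ is the anode.
E°cell = E°cat − E°an = −0.15 − (−0.27) = +0.12 V; n = 2.
Balancing gives Sn2+(aq) + 2 V2+(aq) → Sn(s) + 2 V3+(aq); hence Q = [V3+(aq)]^2 / ([Sn2+(aq)]·[V2+(aq)]^2) = 0.72 (log Q = −0.143).
By the Nernst equation, E = +0.12 − (0.0592/2)·(−0.143) = +0.124 V.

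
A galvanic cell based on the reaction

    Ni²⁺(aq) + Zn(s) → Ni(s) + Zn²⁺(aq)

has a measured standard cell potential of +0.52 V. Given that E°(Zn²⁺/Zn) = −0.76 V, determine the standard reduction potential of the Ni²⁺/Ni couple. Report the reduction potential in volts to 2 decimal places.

In the reaction as written the Ni²⁺/Ni couple is reduced (cathode) and Zn²⁺/Zn is oxidized (anode), so E°cell = E°(Ni²⁺/Ni) − E°(Zn²⁺/Zn).
E°(Ni²⁺/Ni) = E°cell + E°(anode) = +0.52 + (−0.76) = −0.24 V.

−0.24 V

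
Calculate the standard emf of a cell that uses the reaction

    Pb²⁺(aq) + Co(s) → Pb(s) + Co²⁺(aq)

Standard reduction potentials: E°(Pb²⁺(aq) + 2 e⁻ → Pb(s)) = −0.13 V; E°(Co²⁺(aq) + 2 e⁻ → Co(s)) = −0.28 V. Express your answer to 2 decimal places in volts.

+0.15 V

Pb²⁺(aq) gains electrons, so the Pb²⁺/Pb couple is the cathode; the Co²⁺/Co couple is the anode.
E°cell = E°(cathode) − E°(anode) = −0.13 − (−0.28) = +0.15 V.
The positive value indicates the reaction is spontaneous as written.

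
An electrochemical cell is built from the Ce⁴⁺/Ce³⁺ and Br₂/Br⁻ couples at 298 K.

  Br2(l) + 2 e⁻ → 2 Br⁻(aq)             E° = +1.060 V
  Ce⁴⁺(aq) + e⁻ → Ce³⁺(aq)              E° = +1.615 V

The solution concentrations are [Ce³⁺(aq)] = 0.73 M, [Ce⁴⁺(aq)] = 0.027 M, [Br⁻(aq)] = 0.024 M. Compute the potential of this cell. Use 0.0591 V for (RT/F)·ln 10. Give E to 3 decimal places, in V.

+0.375 V

The Ce⁴⁺/Ce³⁺ couple has the more positive E°, so it is the cathode; Br₂/Br⁻ is the anode.
E°cell = +1.615 − (+1.060) = +0.555 V, with n = 2 electrons transferred.
Balancing gives 2 Ce⁴⁺(aq) + 2 Br⁻(aq) → 2 Ce³⁺(aq) + Br2(l); hence Q = [Ce³⁺(aq)]^2 / ([Ce⁴⁺(aq)]^2·[Br⁻(aq)]^2) = 1.27×10^6 (log Q = 6.103).
By the Nernst equation, E = +0.555 − (0.0591/2)·(6.103) = +0.375 V.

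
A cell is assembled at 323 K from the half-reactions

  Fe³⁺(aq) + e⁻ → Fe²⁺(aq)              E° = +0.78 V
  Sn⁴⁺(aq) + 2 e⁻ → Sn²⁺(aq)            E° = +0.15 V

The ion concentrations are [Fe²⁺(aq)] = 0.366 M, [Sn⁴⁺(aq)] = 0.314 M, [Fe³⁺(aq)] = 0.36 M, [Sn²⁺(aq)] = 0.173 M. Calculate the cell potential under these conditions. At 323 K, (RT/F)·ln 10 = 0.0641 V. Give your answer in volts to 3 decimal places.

+0.621 V

Since E°(Fe³⁺/Fe²⁺) > E°(Sn⁴⁺/Sn²⁺), Fe³⁺/Fe²⁺ serves as the cathode.
E°cell = +0.78 − (+0.15) = +0.63 V, with n = 2 electrons transferred.
The balanced reaction is 2 Fe³⁺(aq) + Sn²⁺(aq) → 2 Fe²⁺(aq) + Sn⁴⁺(aq), so Q = ([Fe²⁺(aq)]^2·[Sn⁴⁺(aq)]) / ([Fe³⁺(aq)]^2·[Sn²⁺(aq)]) = 1.88 and log Q = 0.273.
E = E° − (0.0641/n)·log Q = +0.63 − (0.0641/2)(0.273) = +0.621 V.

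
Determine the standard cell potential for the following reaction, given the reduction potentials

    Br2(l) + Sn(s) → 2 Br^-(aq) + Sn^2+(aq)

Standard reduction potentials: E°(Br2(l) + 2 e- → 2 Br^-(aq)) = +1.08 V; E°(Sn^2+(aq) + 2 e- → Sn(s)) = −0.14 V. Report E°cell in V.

+1.22 V

Br2(l) gains electrons, so the Br₂/Br⁻ couple is the cathode; the Sn²⁺/Sn couple is the anode.
E°cell = E°(cathode) − E°(anode) = +1.08 − (−0.14) = +1.22 V.
The positive value indicates the reaction is spontaneous as written.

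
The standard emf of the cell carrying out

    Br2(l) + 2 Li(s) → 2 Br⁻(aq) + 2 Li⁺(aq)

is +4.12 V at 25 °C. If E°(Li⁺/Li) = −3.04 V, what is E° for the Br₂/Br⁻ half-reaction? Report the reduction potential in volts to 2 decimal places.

In the reaction as written the Br₂/Br⁻ couple is reduced (cathode) and Li⁺/Li is oxidized (anode), so E°cell = E°(Br₂/Br⁻) − E°(Li⁺/Li).
E°(Br₂/Br⁻) = E°cell + E°(anode) = +4.12 + (−3.04) = +1.08 V.

+1.08 V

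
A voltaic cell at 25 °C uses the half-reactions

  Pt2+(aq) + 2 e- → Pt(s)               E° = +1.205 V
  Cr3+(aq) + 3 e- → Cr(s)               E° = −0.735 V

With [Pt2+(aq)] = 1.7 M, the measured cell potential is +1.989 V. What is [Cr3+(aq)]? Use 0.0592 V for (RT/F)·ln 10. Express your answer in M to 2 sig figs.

0.0073 M

Pt²⁺/Pt is the cathode (higher E°); E°cell = +1.205 − (−0.735) = +1.940 V with n = 6.
Since E = E° − (0.0592/n)·log Q, log Q = n(E° − E)/0.0592 = −4.966.
For 3 Pt2+(aq) + 2 Cr(s) → 3 Pt(s) + 2 Cr3+(aq), the reaction quotient is Q = [Cr3+(aq)]^2 / [Pt2+(aq)]^3.
Solving for the unknown gives log [Cr3+(aq)] = −2.137, so [Cr3+(aq)] ≈ 0.0073 M.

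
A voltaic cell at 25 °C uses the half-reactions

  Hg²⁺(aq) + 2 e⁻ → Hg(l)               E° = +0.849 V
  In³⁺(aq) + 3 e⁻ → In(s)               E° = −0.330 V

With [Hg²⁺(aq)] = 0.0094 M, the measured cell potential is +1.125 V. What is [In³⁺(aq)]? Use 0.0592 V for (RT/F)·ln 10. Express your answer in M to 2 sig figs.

The Hg²⁺/Hg couple has the larger reduction potential, so it is the cathode: E°cell = +0.849 − (−0.330) = +1.179 V and n = 6.
Rearranging E = E° − (0.0592/n)·log Q gives log Q = 6(+1.179 − (+1.125))/0.0592 = 5.473.
Balancing electrons gives 3 Hg²⁺(aq) + 2 In(s) → 3 Hg(l) + 2 In³⁺(aq); thus Q = [In³⁺(aq)]^2 / [Hg²⁺(aq)]^3.
Solving for the unknown gives log [In³⁺(aq)] = −0.304, so [In³⁺(aq)] ≈ 0.50 M.

0.50 M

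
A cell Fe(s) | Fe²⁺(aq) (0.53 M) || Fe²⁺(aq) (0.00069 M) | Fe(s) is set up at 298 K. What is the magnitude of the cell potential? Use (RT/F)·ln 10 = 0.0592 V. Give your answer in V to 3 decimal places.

For a concentration cell E°cell = 0, since both electrodes use the same couple.
The compartment with the higher Fe²⁺(aq) concentration (0.53 M) acts as the cathode; ions are reduced there and produced at the dilute (0.00069 M) anode.
With n = 2, Ecell = −(0.0592/2)·log([dilute]/[conc]) = −(0.0592/2)·log(0.00069/0.53) = +0.085 V.

0.085 V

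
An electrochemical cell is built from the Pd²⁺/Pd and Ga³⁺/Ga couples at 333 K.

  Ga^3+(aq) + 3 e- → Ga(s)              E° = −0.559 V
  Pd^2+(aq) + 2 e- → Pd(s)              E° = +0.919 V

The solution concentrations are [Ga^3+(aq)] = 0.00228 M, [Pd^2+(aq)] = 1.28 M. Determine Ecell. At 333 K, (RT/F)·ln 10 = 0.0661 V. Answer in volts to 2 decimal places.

Since E°(Pd²⁺/Pd) > E°(Ga³⁺/Ga), Pd²⁺/Pd serves as the cathode.
The standard potential is +0.919 − (−0.559) = +1.478 V and the balanced reaction transfers n = 6 electrons.
The balanced reaction is 3 Pd^2+(aq) + 2 Ga(s) → 3 Pd(s) + 2 Ga^3+(aq), so Q = [Ga^3+(aq)]^2 / [Pd^2+(aq)]^3 = 2.48×10^−6 and log Q = −5.606.
E = E° − (0.0661/n)·log Q = +1.478 − (0.0661/6)(−5.606) = +1.54 V.

+1.54 V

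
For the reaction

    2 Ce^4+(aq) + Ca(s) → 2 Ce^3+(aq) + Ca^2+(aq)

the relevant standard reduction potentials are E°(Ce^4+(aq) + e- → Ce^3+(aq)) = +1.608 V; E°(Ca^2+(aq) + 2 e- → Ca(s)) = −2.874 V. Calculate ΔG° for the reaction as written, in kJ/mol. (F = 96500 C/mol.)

In the reaction as written Ce^4+(aq) is reduced, so the Ce⁴⁺/Ce³⁺ couple is the cathode and Ca²⁺/Ca is the anode.
E°cell = +1.608 − (−2.874) = +4.482 V; balancing electrons gives n = 2.
ΔG° = −nFE°cell = −(2)(96500)(+4.482) J/mol = −865 kJ/mol.

−865 kJ/mol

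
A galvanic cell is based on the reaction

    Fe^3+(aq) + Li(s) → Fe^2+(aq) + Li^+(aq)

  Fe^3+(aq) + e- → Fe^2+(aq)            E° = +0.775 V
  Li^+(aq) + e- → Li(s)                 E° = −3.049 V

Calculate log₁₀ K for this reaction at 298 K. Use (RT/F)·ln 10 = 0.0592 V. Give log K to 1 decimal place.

log K = 64.6

The Fe³⁺/Fe²⁺ couple is reduced (cathode); E°cell = +0.775 − (−3.049) = +3.824 V with n = 1.
At equilibrium E = 0, so log K = nE°cell / 0.0592 = (1)(+3.824) / 0.0592 = 64.6.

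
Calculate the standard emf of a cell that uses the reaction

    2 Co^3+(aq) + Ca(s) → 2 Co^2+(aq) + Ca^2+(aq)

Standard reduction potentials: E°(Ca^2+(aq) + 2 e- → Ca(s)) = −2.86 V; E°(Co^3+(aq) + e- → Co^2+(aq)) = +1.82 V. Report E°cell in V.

+4.68 V

In the reaction as written, Co^3+(aq) is reduced (cathode) and Ca^2+(aq) is produced by oxidation at the anode.
E°cell = E°(cathode) − E°(anode) = +1.82 − (−2.86) = +4.68 V.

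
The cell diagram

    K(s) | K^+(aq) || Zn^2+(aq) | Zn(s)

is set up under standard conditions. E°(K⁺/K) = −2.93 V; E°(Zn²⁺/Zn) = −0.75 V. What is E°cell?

By convention the left-hand electrode in cell notation is the anode (oxidation) and the right-hand electrode is the cathode (reduction).
E°cell = E°(right) − E°(left) = −0.75 − (−2.93) = +2.18 V.

+2.18 V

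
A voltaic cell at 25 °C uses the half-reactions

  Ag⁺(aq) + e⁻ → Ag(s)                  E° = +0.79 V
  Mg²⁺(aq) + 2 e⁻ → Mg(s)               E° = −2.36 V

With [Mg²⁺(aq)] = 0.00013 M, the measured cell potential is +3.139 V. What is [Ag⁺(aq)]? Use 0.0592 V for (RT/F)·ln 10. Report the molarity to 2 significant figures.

0.0074 M

With Ag⁺/Ag at the cathode and Mg²⁺/Mg at the anode, E°cell = +0.79 − (−2.36) = +3.15 V (n = 2).
From the Nernst equation, log Q = n(E° − E)/0.0592 = 2·(+3.15 − (+3.139))/0.0592 = 0.372.
For 2 Ag⁺(aq) + Mg(s) → 2 Ag(s) + Mg²⁺(aq), the reaction quotient is Q = [Mg²⁺(aq)] / [Ag⁺(aq)]^2.
Isolating [Ag⁺(aq)] in Q = 10^{0.372} yields log [Ag⁺(aq)] = −2.129, i.e. 0.0074 M.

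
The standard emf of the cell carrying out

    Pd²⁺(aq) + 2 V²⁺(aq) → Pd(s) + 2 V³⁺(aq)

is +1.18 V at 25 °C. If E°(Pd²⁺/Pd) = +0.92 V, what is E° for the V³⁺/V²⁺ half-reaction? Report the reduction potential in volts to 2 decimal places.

−0.26 V

In the reaction as written the Pd²⁺/Pd couple is reduced (cathode) and V³⁺/V²⁺ is oxidized (anode), so E°cell = E°(Pd²⁺/Pd) − E°(V³⁺/V²⁺).
E°(V³⁺/V²⁺) = E°(cathode) − E°cell = +0.92 − (+1.18) = −0.26 V.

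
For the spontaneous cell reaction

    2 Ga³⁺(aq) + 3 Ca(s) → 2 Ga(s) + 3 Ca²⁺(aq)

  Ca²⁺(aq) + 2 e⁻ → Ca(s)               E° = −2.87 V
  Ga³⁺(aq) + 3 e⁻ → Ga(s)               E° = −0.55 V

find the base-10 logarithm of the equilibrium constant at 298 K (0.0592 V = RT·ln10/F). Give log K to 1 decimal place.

The Ga³⁺/Ga couple is reduced (cathode); E°cell = −0.55 − (−2.87) = +2.32 V with n = 6.
At equilibrium E = 0, so log K = nE°cell / 0.0592 = (6)(+2.32) / 0.0592 = 235.1.

log K = 235.1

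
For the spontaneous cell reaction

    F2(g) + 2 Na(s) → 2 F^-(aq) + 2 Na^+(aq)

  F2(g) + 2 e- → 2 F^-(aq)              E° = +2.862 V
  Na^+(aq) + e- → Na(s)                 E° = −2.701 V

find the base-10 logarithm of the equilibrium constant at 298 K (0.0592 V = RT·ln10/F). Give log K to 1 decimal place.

The F₂/F⁻ couple is reduced (cathode); E°cell = +2.862 − (−2.701) = +5.563 V with n = 2.
At equilibrium E = 0, so log K = nE°cell / 0.0592 = (2)(+5.563) / 0.0592 = 187.9.

log K = 187.9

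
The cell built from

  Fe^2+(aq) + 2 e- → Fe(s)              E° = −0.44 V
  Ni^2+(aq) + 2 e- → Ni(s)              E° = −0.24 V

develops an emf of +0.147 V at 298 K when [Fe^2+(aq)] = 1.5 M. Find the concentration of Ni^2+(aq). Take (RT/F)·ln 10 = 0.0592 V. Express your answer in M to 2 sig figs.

0.024 M

The Ni²⁺/Ni couple has the larger reduction potential, so it is the cathode: E°cell = −0.24 − (−0.44) = +0.20 V and n = 2.
From the Nernst equation, log Q = n(E° − E)/0.0592 = 2·(+0.20 − (+0.147))/0.0592 = 1.791.
For Ni^2+(aq) + Fe(s) → Ni(s) + Fe^2+(aq), the reaction quotient is Q = [Fe^2+(aq)] / [Ni^2+(aq)].
Substituting the known concentrations and solving, log [Ni^2+(aq)] = −1.615 and [Ni^2+(aq)] = 0.024 M.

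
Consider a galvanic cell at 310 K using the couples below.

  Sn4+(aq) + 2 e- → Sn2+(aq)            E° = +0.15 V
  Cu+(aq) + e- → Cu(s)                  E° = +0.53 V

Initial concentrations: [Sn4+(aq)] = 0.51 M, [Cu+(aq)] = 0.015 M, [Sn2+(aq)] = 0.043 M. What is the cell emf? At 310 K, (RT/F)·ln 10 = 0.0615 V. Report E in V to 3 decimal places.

+0.235 V

Cu⁺/Cu is reduced (cathode, E° = +0.53 V) and Sn⁴⁺/Sn²⁺ is oxidized (anode).
E°cell = E°cat − E°an = +0.53 − (+0.15) = +0.38 V; n = 2.
Balancing gives 2 Cu+(aq) + Sn2+(aq) → 2 Cu(s) + Sn4+(aq); hence Q = [Sn4+(aq)] / ([Cu+(aq)]^2·[Sn2+(aq)]) = 5.27×10^4 (log Q = 4.722).
By the Nernst equation, E = +0.38 − (0.0615/2)·(4.722) = +0.235 V.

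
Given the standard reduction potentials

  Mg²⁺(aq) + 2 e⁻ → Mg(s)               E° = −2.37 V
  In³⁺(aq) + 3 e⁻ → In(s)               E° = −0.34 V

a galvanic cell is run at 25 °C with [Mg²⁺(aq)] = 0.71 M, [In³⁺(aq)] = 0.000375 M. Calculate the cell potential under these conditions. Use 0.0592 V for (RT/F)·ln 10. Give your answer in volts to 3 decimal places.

+1.967 V

The In³⁺/In couple has the more positive E°, so it is the cathode; Mg²⁺/Mg is the anode.
The standard potential is −0.34 − (−2.37) = +2.03 V and the balanced reaction transfers n = 6 electrons.
Balancing gives 2 In³⁺(aq) + 3 Mg(s) → 2 In(s) + 3 Mg²⁺(aq); hence Q = [Mg²⁺(aq)]^3 / [In³⁺(aq)]^2 = 2.55×10^6 (log Q = 6.406).
E = E° − (0.0592/n)·log Q = +2.03 − (0.0592/6)(6.406) = +1.967 V.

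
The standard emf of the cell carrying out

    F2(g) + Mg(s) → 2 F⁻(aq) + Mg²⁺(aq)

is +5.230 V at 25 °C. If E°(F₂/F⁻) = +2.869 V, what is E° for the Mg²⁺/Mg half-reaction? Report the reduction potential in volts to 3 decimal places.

In the reaction as written the F₂/F⁻ couple is reduced (cathode) and Mg²⁺/Mg is oxidized (anode), so E°cell = E°(F₂/F⁻) − E°(Mg²⁺/Mg).
E°(Mg²⁺/Mg) = E°(cathode) − E°cell = +2.869 − (+5.230) = −2.361 V.

−2.361 V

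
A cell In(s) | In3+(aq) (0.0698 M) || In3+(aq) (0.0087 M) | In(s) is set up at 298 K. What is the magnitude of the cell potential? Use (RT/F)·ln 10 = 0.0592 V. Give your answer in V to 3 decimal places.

0.018 V

For a concentration cell E°cell = 0, since both electrodes use the same couple.
The compartment with the higher In3+(aq) concentration (0.0698 M) acts as the cathode; ions are reduced there and produced at the dilute (0.0087 M) anode.
With n = 3, Ecell = −(0.0592/3)·log([dilute]/[conc]) = −(0.0592/3)·log(0.0087/0.0698) = +0.018 V.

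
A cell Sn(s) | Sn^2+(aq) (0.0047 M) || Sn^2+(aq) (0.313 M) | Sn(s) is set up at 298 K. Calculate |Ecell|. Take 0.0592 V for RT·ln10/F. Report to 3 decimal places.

0.054 V

For a concentration cell E°cell = 0, since both electrodes use the same couple.
The compartment with the higher Sn^2+(aq) concentration (0.313 M) acts as the cathode; ions are reduced there and produced at the dilute (0.0047 M) anode.
With n = 2, Ecell = −(0.0592/2)·log([dilute]/[conc]) = −(0.0592/2)·log(0.0047/0.313) = +0.054 V.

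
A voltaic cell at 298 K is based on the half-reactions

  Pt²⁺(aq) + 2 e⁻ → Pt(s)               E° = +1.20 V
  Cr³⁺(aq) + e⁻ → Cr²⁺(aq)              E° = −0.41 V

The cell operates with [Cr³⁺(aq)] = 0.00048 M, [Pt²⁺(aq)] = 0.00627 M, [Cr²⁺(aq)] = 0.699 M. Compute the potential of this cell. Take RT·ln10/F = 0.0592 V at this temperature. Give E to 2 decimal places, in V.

+1.73 V

Since E°(Pt²⁺/Pt) > E°(Cr³⁺/Cr²⁺), Pt²⁺/Pt serves as the cathode.
E°cell = +1.20 − (−0.41) = +1.61 V, with n = 2 electrons transferred.
For the overall reaction Pt²⁺(aq) + 2 Cr²⁺(aq) → Pt(s) + 2 Cr³⁺(aq), Q = [Cr³⁺(aq)]^2 / ([Pt²⁺(aq)]·[Cr²⁺(aq)]^2) = 7.52×10^−5, giving log Q = −4.124.
Applying E = E° − (RT ln10/nF)·log Q gives +1.61 − (0.0592/2)(−4.124) = +1.73 V.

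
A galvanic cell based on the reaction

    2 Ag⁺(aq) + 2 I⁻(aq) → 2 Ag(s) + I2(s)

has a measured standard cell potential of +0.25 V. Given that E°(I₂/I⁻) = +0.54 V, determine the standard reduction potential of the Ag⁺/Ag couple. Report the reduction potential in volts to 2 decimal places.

In the reaction as written the Ag⁺/Ag couple is reduced (cathode) and I₂/I⁻ is oxidized (anode), so E°cell = E°(Ag⁺/Ag) − E°(I₂/I⁻).
E°(Ag⁺/Ag) = E°cell + E°(anode) = +0.25 + (+0.54) = +0.79 V.

+0.79 V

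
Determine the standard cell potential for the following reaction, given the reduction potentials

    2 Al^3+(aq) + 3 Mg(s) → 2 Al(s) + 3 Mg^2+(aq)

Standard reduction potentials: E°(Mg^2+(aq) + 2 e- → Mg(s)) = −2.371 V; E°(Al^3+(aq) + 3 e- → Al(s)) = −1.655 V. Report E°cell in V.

In the reaction as written, Al^3+(aq) is reduced (cathode) and Mg^2+(aq) is produced by oxidation at the anode.
E°cell = E°(cathode) − E°(anode) = −1.655 − (−2.371) = +0.716 V.
The positive value indicates the reaction is spontaneous as written.

+0.716 V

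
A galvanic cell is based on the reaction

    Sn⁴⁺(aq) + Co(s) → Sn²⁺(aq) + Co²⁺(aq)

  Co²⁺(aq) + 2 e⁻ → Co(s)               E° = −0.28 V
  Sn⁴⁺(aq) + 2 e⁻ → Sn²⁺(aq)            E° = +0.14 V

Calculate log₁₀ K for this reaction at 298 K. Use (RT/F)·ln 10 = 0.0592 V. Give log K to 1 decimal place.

The Sn⁴⁺/Sn²⁺ couple is reduced (cathode); E°cell = +0.14 − (−0.28) = +0.42 V with n = 2.
At equilibrium E = 0, so log K = nE°cell / 0.0592 = (2)(+0.42) / 0.0592 = 14.2.

log K = 14.2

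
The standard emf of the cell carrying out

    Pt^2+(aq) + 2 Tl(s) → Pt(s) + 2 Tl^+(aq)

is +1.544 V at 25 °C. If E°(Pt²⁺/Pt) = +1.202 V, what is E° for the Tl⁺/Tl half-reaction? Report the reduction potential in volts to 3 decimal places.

−0.342 V

In the reaction as written the Pt²⁺/Pt couple is reduced (cathode) and Tl⁺/Tl is oxidized (anode), so E°cell = E°(Pt²⁺/Pt) − E°(Tl⁺/Tl).
E°(Tl⁺/Tl) = E°(cathode) − E°cell = +1.202 − (+1.544) = −0.342 V.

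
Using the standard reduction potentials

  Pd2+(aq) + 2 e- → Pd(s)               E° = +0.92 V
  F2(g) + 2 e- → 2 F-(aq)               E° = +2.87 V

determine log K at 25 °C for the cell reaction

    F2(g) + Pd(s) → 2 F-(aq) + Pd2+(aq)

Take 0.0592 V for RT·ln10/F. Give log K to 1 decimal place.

log K = 65.9

The F₂/F⁻ couple is reduced (cathode); E°cell = +2.87 − (+0.92) = +1.95 V with n = 2.
At equilibrium E = 0, so log K = nE°cell / 0.0592 = (2)(+1.95) / 0.0592 = 65.9.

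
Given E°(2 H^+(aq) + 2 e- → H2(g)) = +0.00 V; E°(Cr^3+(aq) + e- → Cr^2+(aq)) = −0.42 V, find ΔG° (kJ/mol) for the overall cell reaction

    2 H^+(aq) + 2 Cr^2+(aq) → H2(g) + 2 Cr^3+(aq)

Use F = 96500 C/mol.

−81.1 kJ/mol

In the reaction as written H^+(aq) is reduced, so the 2H⁺/H₂ couple is the cathode and Cr³⁺/Cr²⁺ is the anode.
E°cell = +0.00 − (−0.42) = +0.42 V; balancing electrons gives n = 2.
ΔG° = −nFE°cell = −(2)(96500)(+0.42) J/mol = −81.1 kJ/mol.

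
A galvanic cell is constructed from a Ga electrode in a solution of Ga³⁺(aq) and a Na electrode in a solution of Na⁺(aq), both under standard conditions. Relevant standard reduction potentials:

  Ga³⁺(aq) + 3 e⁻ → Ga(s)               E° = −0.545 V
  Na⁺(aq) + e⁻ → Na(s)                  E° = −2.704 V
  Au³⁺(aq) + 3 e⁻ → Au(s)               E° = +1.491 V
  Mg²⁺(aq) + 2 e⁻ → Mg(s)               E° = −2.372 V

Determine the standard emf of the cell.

The Ga³⁺/Ga couple has the higher E°, so Ga ion is reduced (cathode) and Na is oxidized (anode).
E°cell = E°(cathode) − E°(anode) = −0.545 − (−2.704) = +2.159 V.

+2.159 V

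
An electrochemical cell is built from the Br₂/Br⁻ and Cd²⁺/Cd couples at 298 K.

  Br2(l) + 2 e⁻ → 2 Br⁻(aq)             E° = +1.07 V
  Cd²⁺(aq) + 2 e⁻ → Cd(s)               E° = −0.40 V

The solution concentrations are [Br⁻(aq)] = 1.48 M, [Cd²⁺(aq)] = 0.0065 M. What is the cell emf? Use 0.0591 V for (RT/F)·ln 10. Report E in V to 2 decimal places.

The Br₂/Br⁻ couple has the more positive E°, so it is the cathode; Cd²⁺/Cd is the anode.
E°cell = +1.07 − (−0.40) = +1.47 V, with n = 2 electrons transferred.
The balanced reaction is Br2(l) + Cd(s) → 2 Br⁻(aq) + Cd²⁺(aq), so Q = [Br⁻(aq)]^2·[Cd²⁺(aq)] = 0.0142 and log Q = −1.847.
E = E° − (0.0591/n)·log Q = +1.47 − (0.0591/2)(−1.847) = +1.52 V.

+1.52 V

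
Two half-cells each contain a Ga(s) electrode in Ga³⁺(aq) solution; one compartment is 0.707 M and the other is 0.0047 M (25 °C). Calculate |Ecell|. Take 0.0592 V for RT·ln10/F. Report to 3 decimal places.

For a concentration cell E°cell = 0, since both electrodes use the same couple.
The compartment with the higher Ga³⁺(aq) concentration (0.707 M) acts as the cathode; ions are reduced there and produced at the dilute (0.0047 M) anode.
With n = 3, Ecell = −(0.0592/3)·log([dilute]/[conc]) = −(0.0592/3)·log(0.0047/0.707) = +0.043 V.

0.043 V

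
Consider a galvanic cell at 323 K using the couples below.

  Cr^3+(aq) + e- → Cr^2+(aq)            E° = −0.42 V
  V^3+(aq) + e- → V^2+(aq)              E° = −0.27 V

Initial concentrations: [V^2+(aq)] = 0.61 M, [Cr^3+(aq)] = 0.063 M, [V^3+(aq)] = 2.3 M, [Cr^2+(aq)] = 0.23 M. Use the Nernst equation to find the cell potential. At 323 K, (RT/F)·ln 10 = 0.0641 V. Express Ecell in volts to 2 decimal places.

+0.22 V

V³⁺/V²⁺ is reduced (cathode, E° = −0.27 V) and Cr³⁺/Cr²⁺ is oxidized (anode).
E°cell = −0.27 − (−0.42) = +0.15 V, with n = 1 electron transferred.
Balancing gives V^3+(aq) + Cr^2+(aq) → V^2+(aq) + Cr^3+(aq); hence Q = ([V^2+(aq)]·[Cr^3+(aq)]) / ([V^3+(aq)]·[Cr^2+(aq)]) = 0.0726 (log Q = −1.139).
E = E° − (0.0641/n)·log Q = +0.15 − (0.0641/1)(−1.139) = +0.22 V.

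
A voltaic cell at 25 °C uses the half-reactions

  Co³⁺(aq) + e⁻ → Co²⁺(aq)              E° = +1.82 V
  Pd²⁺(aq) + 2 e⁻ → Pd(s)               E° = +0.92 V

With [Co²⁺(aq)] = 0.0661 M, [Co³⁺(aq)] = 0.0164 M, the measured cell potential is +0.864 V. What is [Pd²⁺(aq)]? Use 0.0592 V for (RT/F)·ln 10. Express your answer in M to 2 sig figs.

1.0 M

Co³⁺/Co²⁺ is the cathode (higher E°); E°cell = +1.82 − (+0.92) = +0.90 V with n = 2.
Rearranging E = E° − (0.0592/n)·log Q gives log Q = 2(+0.90 − (+0.864))/0.0592 = 1.216.
Balancing electrons gives 2 Co³⁺(aq) + Pd(s) → 2 Co²⁺(aq) + Pd²⁺(aq); thus Q = ([Co²⁺(aq)]^2·[Pd²⁺(aq)]) / [Co³⁺(aq)]^2.
Isolating [Pd²⁺(aq)] in Q = 10^{1.216} yields log [Pd²⁺(aq)] = 0.005, i.e. 1.0 M.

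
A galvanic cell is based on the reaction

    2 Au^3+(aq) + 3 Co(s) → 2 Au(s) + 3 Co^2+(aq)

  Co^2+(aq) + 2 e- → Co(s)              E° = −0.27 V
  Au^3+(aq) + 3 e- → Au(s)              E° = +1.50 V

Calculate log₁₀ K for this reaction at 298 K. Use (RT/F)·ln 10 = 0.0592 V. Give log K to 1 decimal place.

log K = 179.4

The Au³⁺/Au couple is reduced (cathode); E°cell = +1.50 − (−0.27) = +1.77 V with n = 6.
At equilibrium E = 0, so log K = nE°cell / 0.0592 = (6)(+1.77) / 0.0592 = 179.4.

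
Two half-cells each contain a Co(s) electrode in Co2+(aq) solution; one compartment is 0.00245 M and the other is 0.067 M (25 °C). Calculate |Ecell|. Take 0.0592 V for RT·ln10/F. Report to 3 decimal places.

0.043 V

For a concentration cell E°cell = 0, since both electrodes use the same couple.
The compartment with the higher Co2+(aq) concentration (0.067 M) acts as the cathode; ions are reduced there and produced at the dilute (0.00245 M) anode.
With n = 2, Ecell = −(0.0592/2)·log([dilute]/[conc]) = −(0.0592/2)·log(0.00245/0.067) = +0.043 V.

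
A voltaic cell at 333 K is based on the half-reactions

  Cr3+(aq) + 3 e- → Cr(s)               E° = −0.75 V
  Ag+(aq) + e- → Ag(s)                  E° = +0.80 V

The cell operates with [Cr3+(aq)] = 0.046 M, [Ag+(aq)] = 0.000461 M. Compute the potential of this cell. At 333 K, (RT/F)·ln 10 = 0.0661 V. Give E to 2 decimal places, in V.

+1.36 V

Ag⁺/Ag is reduced (cathode, E° = +0.80 V) and Cr³⁺/Cr is oxidized (anode).
E°cell = +0.80 − (−0.75) = +1.55 V, with n = 3 electrons transferred.
Balancing gives 3 Ag+(aq) + Cr(s) → 3 Ag(s) + Cr3+(aq); hence Q = [Cr3+(aq)] / [Ag+(aq)]^3 = 4.7×10^8 (log Q = 8.672).
E = E° − (0.0661/n)·log Q = +1.55 − (0.0661/3)(8.672) = +1.36 V.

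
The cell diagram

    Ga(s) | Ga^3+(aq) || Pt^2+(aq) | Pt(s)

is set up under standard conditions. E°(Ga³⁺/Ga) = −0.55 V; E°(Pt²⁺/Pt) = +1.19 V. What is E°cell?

+1.74 V

By convention the left-hand electrode in cell notation is the anode (oxidation) and the right-hand electrode is the cathode (reduction).
E°cell = E°(right) − E°(left) = +1.19 − (−0.55) = +1.74 V.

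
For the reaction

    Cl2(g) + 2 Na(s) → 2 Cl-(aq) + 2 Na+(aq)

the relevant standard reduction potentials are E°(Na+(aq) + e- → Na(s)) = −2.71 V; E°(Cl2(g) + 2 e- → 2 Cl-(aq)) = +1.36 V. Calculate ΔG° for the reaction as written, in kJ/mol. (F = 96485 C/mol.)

−785 kJ/mol

In the reaction as written Cl2(g) is reduced, so the Cl₂/Cl⁻ couple is the cathode and Na⁺/Na is the anode.
E°cell = +1.36 − (−2.71) = +4.07 V; balancing electrons gives n = 2.
ΔG° = −nFE°cell = −(2)(96485)(+4.07) J/mol = −785 kJ/mol.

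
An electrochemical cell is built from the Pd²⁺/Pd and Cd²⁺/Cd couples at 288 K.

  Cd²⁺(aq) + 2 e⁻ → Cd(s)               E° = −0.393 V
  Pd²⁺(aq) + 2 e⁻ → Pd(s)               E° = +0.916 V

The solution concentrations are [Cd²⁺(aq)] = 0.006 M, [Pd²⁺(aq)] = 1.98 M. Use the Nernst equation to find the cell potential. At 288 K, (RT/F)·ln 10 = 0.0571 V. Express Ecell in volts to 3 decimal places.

Since E°(Pd²⁺/Pd) > E°(Cd²⁺/Cd), Pd²⁺/Pd serves as the cathode.
E°cell = +0.916 − (−0.393) = +1.309 V, with n = 2 electrons transferred.
The balanced reaction is Pd²⁺(aq) + Cd(s) → Pd(s) + Cd²⁺(aq), so Q = [Cd²⁺(aq)] / [Pd²⁺(aq)] = 0.00303 and log Q = −2.519.
Applying E = E° − (RT ln10/nF)·log Q gives +1.309 − (0.0571/2)(−2.519) = +1.381 V.

+1.381 V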